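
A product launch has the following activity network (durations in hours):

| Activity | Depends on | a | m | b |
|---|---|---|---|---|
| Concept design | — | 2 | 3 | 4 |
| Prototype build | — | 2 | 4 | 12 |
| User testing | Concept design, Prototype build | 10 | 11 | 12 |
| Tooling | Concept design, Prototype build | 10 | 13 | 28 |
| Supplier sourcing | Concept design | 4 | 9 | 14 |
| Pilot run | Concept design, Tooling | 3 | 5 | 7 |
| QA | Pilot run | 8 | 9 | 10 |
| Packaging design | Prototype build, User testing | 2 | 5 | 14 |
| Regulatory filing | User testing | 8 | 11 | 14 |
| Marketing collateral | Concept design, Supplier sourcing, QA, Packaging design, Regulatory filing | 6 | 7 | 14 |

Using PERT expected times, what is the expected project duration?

42 hours

te_Concept design = (2 + 4·3 + 4)/6 = 18/6 = 3
te_Prototype build = (2 + 4·4 + 12)/6 = 30/6 = 5
te_User testing = (10 + 4·11 + 12)/6 = 66/6 = 11
te_Tooling = (10 + 4·13 + 28)/6 = 90/6 = 15
te_Supplier sourcing = (4 + 4·9 + 14)/6 = 54/6 = 9
te_Pilot run = (3 + 4·5 + 7)/6 = 30/6 = 5
te_QA = (8 + 4·9 + 10)/6 = 54/6 = 9
te_Packaging design = (2 + 4·5 + 14)/6 = 36/6 = 6
te_Regulatory filing = (8 + 4·11 + 14)/6 = 66/6 = 11
te_Marketing collateral = (6 + 4·7 + 14)/6 = 48/6 = 8

Forward pass:
ES_Concept design = 0; EF_Concept design = 3
ES_Prototype build = 0; EF_Prototype build = 5
ES_User testing = max(EF_Concept design=3, EF_Prototype build=5) = 5; EF_User testing = 5+11 = 16
ES_Tooling = max(EF_Concept design=3, EF_Prototype build=5) = 5; EF_Tooling = 5+15 = 20
ES_Supplier sourcing = 3; EF_Supplier sourcing = 3+9 = 12
ES_Pilot run = max(EF_Concept design=3, EF_Tooling=20) = 20; EF_Pilot run = 20+5 = 25
ES_QA = 25; EF_QA = 25+9 = 34
ES_Packaging design = max(EF_Prototype build=5, EF_User testing=16) = 16; EF_Packaging design = 16+6 = 22
ES_Regulatory filing = 16; EF_Regulatory filing = 16+11 = 27
ES_Marketing collateral = max(EF_Concept design=3, EF_Supplier sourcing=12, EF_QA=34, EF_Packaging design=22, EF_Regulatory filing=27) = 34; EF_Marketing collateral = 34+8 = 42
Expected project duration μ = 42 hours. Critical path: Prototype build → Tooling → Pilot run → QA → Marketing collateral.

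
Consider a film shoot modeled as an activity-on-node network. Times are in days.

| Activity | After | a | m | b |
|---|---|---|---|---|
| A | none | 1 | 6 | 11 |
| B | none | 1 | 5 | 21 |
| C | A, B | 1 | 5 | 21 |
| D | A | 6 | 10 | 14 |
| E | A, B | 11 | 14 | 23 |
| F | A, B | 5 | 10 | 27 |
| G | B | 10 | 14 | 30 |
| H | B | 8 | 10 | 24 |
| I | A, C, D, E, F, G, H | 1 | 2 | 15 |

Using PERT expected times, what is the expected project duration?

27 days

te_A = (1 + 4·6 + 11)/6 = 36/6 = 6
te_B = (1 + 4·5 + 21)/6 = 42/6 = 7
te_C = (1 + 4·5 + 21)/6 = 42/6 = 7
te_D = (6 + 4·10 + 14)/6 = 60/6 = 10
te_E = (11 + 4·14 + 23)/6 = 90/6 = 15
te_F = (5 + 4·10 + 27)/6 = 72/6 = 12
te_G = (10 + 4·14 + 30)/6 = 96/6 = 16
te_H = (8 + 4·10 + 24)/6 = 72/6 = 12
te_I = (1 + 4·2 + 15)/6 = 24/6 = 4

Forward pass:
ES_A = 0; EF_A = 6
ES_B = 0; EF_B = 7
ES_C = max(EF_A=6, EF_B=7) = 7; EF_C = 7+7 = 14
ES_D = 6; EF_D = 6+10 = 16
ES_E = max(EF_A=6, EF_B=7) = 7; EF_E = 7+15 = 22
ES_F = max(EF_A=6, EF_B=7) = 7; EF_F = 7+12 = 19
ES_G = 7; EF_G = 7+16 = 23
ES_H = 7; EF_H = 7+12 = 19
ES_I = max(EF_A=6, EF_C=14, EF_D=16, EF_E=22, EF_F=19, EF_G=23, EF_H=19) = 23; EF_I = 23+4 = 27
Expected project duration μ = 27 days. Critical path: B → G → I.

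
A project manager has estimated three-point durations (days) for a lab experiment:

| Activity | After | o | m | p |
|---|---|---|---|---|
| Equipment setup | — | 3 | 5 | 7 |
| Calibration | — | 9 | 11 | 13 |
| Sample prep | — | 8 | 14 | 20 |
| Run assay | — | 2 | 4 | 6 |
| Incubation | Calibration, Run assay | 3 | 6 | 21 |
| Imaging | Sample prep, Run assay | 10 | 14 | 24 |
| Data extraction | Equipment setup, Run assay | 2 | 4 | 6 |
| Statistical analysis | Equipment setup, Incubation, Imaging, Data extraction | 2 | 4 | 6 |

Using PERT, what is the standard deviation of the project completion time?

3.14 days

te_Equipment setup = (3 + 4·5 + 7)/6 = 30/6 = 5; σ²_Equipment setup = ((7−3)/6)² = 0.444
te_Calibration = (9 + 4·11 + 13)/6 = 66/6 = 11; σ²_Calibration = ((13−9)/6)² = 0.444
te_Sample prep = (8 + 4·14 + 20)/6 = 84/6 = 14; σ²_Sample prep = ((20−8)/6)² = 4.000
te_Run assay = (2 + 4·4 + 6)/6 = 24/6 = 4; σ²_Run assay = ((6−2)/6)² = 0.444
te_Incubation = (3 + 4·6 + 21)/6 = 48/6 = 8; σ²_Incubation = ((21−3)/6)² = 9.000
te_Imaging = (10 + 4·14 + 24)/6 = 90/6 = 15; σ²_Imaging = ((24−10)/6)² = 5.444
te_Data extraction = (2 + 4·4 + 6)/6 = 24/6 = 4; σ²_Data extraction = ((6−2)/6)² = 0.444
te_Statistical analysis = (2 + 4·4 + 6)/6 = 24/6 = 4; σ²_Statistical analysis = ((6−2)/6)² = 0.444

Forward pass:
ES_Equipment setup = 0; EF_Equipment setup = 5
ES_Calibration = 0; EF_Calibration = 11
ES_Sample prep = 0; EF_Sample prep = 14
ES_Run assay = 0; EF_Run assay = 4
ES_Incubation = max(EF_Calibration=11, EF_Run assay=4) = 11; EF_Incubation = 11+8 = 19
ES_Imaging = max(EF_Sample prep=14, EF_Run assay=4) = 14; EF_Imaging = 14+15 = 29
ES_Data extraction = max(EF_Equipment setup=5, EF_Run assay=4) = 5; EF_Data extraction = 5+4 = 9
ES_Statistical analysis = max(EF_Equipment setup=5, EF_Incubation=19, EF_Imaging=29, EF_Data extraction=9) = 29; EF_Statistical analysis = 29+4 = 33
Expected project duration μ = 33 days. Critical path: Sample prep → Imaging → Statistical analysis.

Variance along critical path = 4.000 + 5.444 + 0.444 = 9.889
σ = √9.889 = 3.145 days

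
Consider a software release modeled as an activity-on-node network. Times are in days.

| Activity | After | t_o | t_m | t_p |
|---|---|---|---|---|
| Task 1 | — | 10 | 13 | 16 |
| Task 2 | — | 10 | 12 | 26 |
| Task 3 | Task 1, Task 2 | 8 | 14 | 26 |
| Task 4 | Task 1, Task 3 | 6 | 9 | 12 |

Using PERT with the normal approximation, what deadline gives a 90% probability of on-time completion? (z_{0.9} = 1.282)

43.3 days

te_Task 1 = (10 + 4·13 + 16)/6 = 78/6 = 13; σ²_Task 1 = ((16−10)/6)² = 1.000
te_Task 2 = (10 + 4·12 + 26)/6 = 84/6 = 14; σ²_Task 2 = ((26−10)/6)² = 7.111
te_Task 3 = (8 + 4·14 + 26)/6 = 90/6 = 15; σ²_Task 3 = ((26−8)/6)² = 9.000
te_Task 4 = (6 + 4·9 + 12)/6 = 54/6 = 9; σ²_Task 4 = ((12−6)/6)² = 1.000

Forward pass:
ES_Task 1 = 0; EF_Task 1 = 13
ES_Task 2 = 0; EF_Task 2 = 14
ES_Task 3 = max(EF_Task 1=13, EF_Task 2=14) = 14; EF_Task 3 = 14+15 = 29
ES_Task 4 = max(EF_Task 1=13, EF_Task 3=29) = 29; EF_Task 4 = 29+9 = 38
Expected project duration μ = 38 days. Critical path: Task 2 → Task 3 → Task 4.

Variance along critical path = 7.111 + 9.000 + 1.000 = 17.111; σ = 4.137 days.
D = μ + z·σ = 38 + 1.282·4.137 = 43.3 days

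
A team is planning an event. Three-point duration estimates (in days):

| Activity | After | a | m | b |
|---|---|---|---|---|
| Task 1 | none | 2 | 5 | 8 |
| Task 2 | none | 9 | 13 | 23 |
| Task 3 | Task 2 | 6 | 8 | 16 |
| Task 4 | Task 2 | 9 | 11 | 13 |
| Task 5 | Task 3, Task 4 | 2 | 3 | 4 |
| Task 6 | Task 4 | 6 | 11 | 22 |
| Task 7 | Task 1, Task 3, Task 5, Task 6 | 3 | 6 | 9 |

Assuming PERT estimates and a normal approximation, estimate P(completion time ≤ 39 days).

te_Task 1 = (2 + 4·5 + 8)/6 = 30/6 = 5; σ²_Task 1 = ((8−2)/6)² = 1.000
te_Task 2 = (9 + 4·13 + 23)/6 = 84/6 = 14; σ²_Task 2 = ((23−9)/6)² = 5.444
te_Task 3 = (6 + 4·8 + 16)/6 = 54/6 = 9; σ²_Task 3 = ((16−6)/6)² = 2.778
te_Task 4 = (9 + 4·11 + 13)/6 = 66/6 = 11; σ²_Task 4 = ((13−9)/6)² = 0.444
te_Task 5 = (2 + 4·3 + 4)/6 = 18/6 = 3; σ²_Task 5 = ((4−2)/6)² = 0.111
te_Task 6 = (6 + 4·11 + 22)/6 = 72/6 = 12; σ²_Task 6 = ((22−6)/6)² = 7.111
te_Task 7 = (3 + 4·6 + 9)/6 = 36/6 = 6; σ²_Task 7 = ((9−3)/6)² = 1.000

Forward pass:
ES_Task 1 = 0; EF_Task 1 = 5
ES_Task 2 = 0; EF_Task 2 = 14
ES_Task 3 = 14; EF_Task 3 = 14+9 = 23
ES_Task 4 = 14; EF_Task 4 = 14+11 = 25
ES_Task 5 = max(EF_Task 3=23, EF_Task 4=25) = 25; EF_Task 5 = 25+3 = 28
ES_Task 6 = 25; EF_Task 6 = 25+12 = 37
ES_Task 7 = max(EF_Task 1=5, EF_Task 3=23, EF_Task 5=28, EF_Task 6=37) = 37; EF_Task 7 = 37+6 = 43
Expected project duration μ = 43 days. Critical path: Task 2 → Task 4 → Task 6 → Task 7.

Variance along critical path = 5.444 + 0.444 + 7.111 + 1.000 = 14.000; σ = √14.000 = 3.742 days.
Z = (39 − 43) / 3.742 = -1.069
P(T ≤ 39) = Φ(-1.069) ≈ 0.143

0.143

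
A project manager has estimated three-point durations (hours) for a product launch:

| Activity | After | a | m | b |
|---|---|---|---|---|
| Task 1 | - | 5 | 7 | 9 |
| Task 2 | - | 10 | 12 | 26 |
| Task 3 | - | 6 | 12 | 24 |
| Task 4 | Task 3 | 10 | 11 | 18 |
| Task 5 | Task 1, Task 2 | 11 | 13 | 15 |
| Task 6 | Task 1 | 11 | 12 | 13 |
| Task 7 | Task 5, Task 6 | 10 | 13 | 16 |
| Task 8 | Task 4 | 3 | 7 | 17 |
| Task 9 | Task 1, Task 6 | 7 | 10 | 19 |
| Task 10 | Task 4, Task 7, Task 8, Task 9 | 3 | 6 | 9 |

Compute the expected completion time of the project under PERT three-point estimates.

46 hours

te_Task 1 = (5 + 4·7 + 9)/6 = 42/6 = 7
te_Task 2 = (10 + 4·12 + 26)/6 = 84/6 = 14
te_Task 3 = (6 + 4·12 + 24)/6 = 78/6 = 13
te_Task 4 = (10 + 4·11 + 18)/6 = 72/6 = 12
te_Task 5 = (11 + 4·13 + 15)/6 = 78/6 = 13
te_Task 6 = (11 + 4·12 + 13)/6 = 72/6 = 12
te_Task 7 = (10 + 4·13 + 16)/6 = 78/6 = 13
te_Task 8 = (3 + 4·7 + 17)/6 = 48/6 = 8
te_Task 9 = (7 + 4·10 + 19)/6 = 66/6 = 11
te_Task 10 = (3 + 4·6 + 9)/6 = 36/6 = 6

Forward pass:
ES_Task 1 = 0; EF_Task 1 = 7
ES_Task 2 = 0; EF_Task 2 = 14
ES_Task 3 = 0; EF_Task 3 = 13
ES_Task 4 = 13; EF_Task 4 = 13+12 = 25
ES_Task 5 = max(EF_Task 1=7, EF_Task 2=14) = 14; EF_Task 5 = 14+13 = 27
ES_Task 6 = 7; EF_Task 6 = 7+12 = 19
ES_Task 7 = max(EF_Task 5=27, EF_Task 6=19) = 27; EF_Task 7 = 27+13 = 40
ES_Task 8 = 25; EF_Task 8 = 25+8 = 33
ES_Task 9 = max(EF_Task 1=7, EF_Task 6=19) = 19; EF_Task 9 = 19+11 = 30
ES_Task 10 = max(EF_Task 4=25, EF_Task 7=40, EF_Task 8=33, EF_Task 9=30) = 40; EF_Task 10 = 40+6 = 46
Expected project duration μ = 46 hours. Critical path: Task 2 → Task 5 → Task 7 → Task 10.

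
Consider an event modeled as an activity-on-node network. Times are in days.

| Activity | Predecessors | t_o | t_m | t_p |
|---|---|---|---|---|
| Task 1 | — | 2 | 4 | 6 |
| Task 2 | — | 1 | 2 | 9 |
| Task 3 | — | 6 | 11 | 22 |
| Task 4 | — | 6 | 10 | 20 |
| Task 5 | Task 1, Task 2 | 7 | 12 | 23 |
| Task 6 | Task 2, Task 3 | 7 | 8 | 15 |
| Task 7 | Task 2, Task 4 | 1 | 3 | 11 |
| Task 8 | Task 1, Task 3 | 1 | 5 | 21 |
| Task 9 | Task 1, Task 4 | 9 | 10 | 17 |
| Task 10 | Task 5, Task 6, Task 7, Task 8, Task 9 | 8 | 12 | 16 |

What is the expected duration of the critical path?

34 days

te_Task 1 = (2 + 4·4 + 6)/6 = 24/6 = 4
te_Task 2 = (1 + 4·2 + 9)/6 = 18/6 = 3
te_Task 3 = (6 + 4·11 + 22)/6 = 72/6 = 12
te_Task 4 = (6 + 4·10 + 20)/6 = 66/6 = 11
te_Task 5 = (7 + 4·12 + 23)/6 = 78/6 = 13
te_Task 6 = (7 + 4·8 + 15)/6 = 54/6 = 9
te_Task 7 = (1 + 4·3 + 11)/6 = 24/6 = 4
te_Task 8 = (1 + 4·5 + 21)/6 = 42/6 = 7
te_Task 9 = (9 + 4·10 + 17)/6 = 66/6 = 11
te_Task 10 = (8 + 4·12 + 16)/6 = 72/6 = 12

Forward pass:
ES_Task 1 = 0; EF_Task 1 = 4
ES_Task 2 = 0; EF_Task 2 = 3
ES_Task 3 = 0; EF_Task 3 = 12
ES_Task 4 = 0; EF_Task 4 = 11
ES_Task 5 = max(EF_Task 1=4, EF_Task 2=3) = 4; EF_Task 5 = 4+13 = 17
ES_Task 6 = max(EF_Task 2=3, EF_Task 3=12) = 12; EF_Task 6 = 12+9 = 21
ES_Task 7 = max(EF_Task 2=3, EF_Task 4=11) = 11; EF_Task 7 = 11+4 = 15
ES_Task 8 = max(EF_Task 1=4, EF_Task 3=12) = 12; EF_Task 8 = 12+7 = 19
ES_Task 9 = max(EF_Task 1=4, EF_Task 4=11) = 11; EF_Task 9 = 11+11 = 22
ES_Task 10 = max(EF_Task 5=17, EF_Task 6=21, EF_Task 7=15, EF_Task 8=19, EF_Task 9=22) = 22; EF_Task 10 = 22+12 = 34
Expected project duration μ = 34 days. Critical path: Task 4 → Task 9 → Task 10.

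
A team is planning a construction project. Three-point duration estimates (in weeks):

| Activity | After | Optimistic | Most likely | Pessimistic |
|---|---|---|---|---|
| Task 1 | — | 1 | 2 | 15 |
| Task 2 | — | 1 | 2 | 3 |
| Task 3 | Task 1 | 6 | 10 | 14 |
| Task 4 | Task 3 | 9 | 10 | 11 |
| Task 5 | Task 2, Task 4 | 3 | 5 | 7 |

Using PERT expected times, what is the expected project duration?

te_Task 1 = (1 + 4·2 + 15)/6 = 24/6 = 4
te_Task 2 = (1 + 4·2 + 3)/6 = 12/6 = 2
te_Task 3 = (6 + 4·10 + 14)/6 = 60/6 = 10
te_Task 4 = (9 + 4·10 + 11)/6 = 60/6 = 10
te_Task 5 = (3 + 4·5 + 7)/6 = 30/6 = 5

Forward pass:
ES_Task 1 = 0; EF_Task 1 = 4
ES_Task 2 = 0; EF_Task 2 = 2
ES_Task 3 = 4; EF_Task 3 = 4+10 = 14
ES_Task 4 = 14; EF_Task 4 = 14+10 = 24
ES_Task 5 = max(EF_Task 2=2, EF_Task 4=24) = 24; EF_Task 5 = 24+5 = 29
Expected project duration μ = 29 weeks. Critical path: Task 1 → Task 3 → Task 4 → Task 5.

29 weeks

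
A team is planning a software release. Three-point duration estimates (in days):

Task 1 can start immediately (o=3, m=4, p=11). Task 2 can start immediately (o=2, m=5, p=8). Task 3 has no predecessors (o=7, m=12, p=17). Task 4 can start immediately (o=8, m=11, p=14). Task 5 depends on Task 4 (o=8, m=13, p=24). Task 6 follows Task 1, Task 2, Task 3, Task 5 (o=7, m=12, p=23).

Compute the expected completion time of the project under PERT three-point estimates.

te_Task 1 = (3 + 4·4 + 11)/6 = 30/6 = 5
te_Task 2 = (2 + 4·5 + 8)/6 = 30/6 = 5
te_Task 3 = (7 + 4·12 + 17)/6 = 72/6 = 12
te_Task 4 = (8 + 4·11 + 14)/6 = 66/6 = 11
te_Task 5 = (8 + 4·13 + 24)/6 = 84/6 = 14
te_Task 6 = (7 + 4·12 + 23)/6 = 78/6 = 13

Forward pass:
ES_Task 1 = 0; EF_Task 1 = 5
ES_Task 2 = 0; EF_Task 2 = 5
ES_Task 3 = 0; EF_Task 3 = 12
ES_Task 4 = 0; EF_Task 4 = 11
ES_Task 5 = 11; EF_Task 5 = 11+14 = 25
ES_Task 6 = max(EF_Task 1=5, EF_Task 2=5, EF_Task 3=12, EF_Task 5=25) = 25; EF_Task 6 = 25+13 = 38
Expected project duration μ = 38 days. Critical path: Task 4 → Task 5 → Task 6.

38 days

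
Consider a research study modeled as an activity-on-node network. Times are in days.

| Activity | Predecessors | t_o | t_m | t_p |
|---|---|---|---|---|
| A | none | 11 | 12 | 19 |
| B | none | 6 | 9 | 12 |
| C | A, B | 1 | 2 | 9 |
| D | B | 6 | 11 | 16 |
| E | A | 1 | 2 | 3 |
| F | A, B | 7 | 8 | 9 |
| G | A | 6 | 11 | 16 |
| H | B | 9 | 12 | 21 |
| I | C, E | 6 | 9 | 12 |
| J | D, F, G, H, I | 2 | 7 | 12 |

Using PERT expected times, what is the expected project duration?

te_A = (11 + 4·12 + 19)/6 = 78/6 = 13
te_B = (6 + 4·9 + 12)/6 = 54/6 = 9
te_C = (1 + 4·2 + 9)/6 = 18/6 = 3
te_D = (6 + 4·11 + 16)/6 = 66/6 = 11
te_E = (1 + 4·2 + 3)/6 = 12/6 = 2
te_F = (7 + 4·8 + 9)/6 = 48/6 = 8
te_G = (6 + 4·11 + 16)/6 = 66/6 = 11
te_H = (9 + 4·12 + 21)/6 = 78/6 = 13
te_I = (6 + 4·9 + 12)/6 = 54/6 = 9
te_J = (2 + 4·7 + 12)/6 = 42/6 = 7

Forward pass:
ES_A = 0; EF_A = 13
ES_B = 0; EF_B = 9
ES_C = max(EF_A=13, EF_B=9) = 13; EF_C = 13+3 = 16
ES_D = 9; EF_D = 9+11 = 20
ES_E = 13; EF_E = 13+2 = 15
ES_F = max(EF_A=13, EF_B=9) = 13; EF_F = 13+8 = 21
ES_G = 13; EF_G = 13+11 = 24
ES_H = 9; EF_H = 9+13 = 22
ES_I = max(EF_C=16, EF_E=15) = 16; EF_I = 16+9 = 25
ES_J = max(EF_D=20, EF_F=21, EF_G=24, EF_H=22, EF_I=25) = 25; EF_J = 25+7 = 32
Expected project duration μ = 32 days. Critical path: A → C → I → J.

32 days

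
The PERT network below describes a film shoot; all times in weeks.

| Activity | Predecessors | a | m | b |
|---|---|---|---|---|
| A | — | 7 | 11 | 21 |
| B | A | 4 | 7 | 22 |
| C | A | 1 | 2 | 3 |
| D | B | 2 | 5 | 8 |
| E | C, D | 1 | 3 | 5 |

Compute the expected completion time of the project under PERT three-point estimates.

29 weeks

te_A = (7 + 4·11 + 21)/6 = 72/6 = 12
te_B = (4 + 4·7 + 22)/6 = 54/6 = 9
te_C = (1 + 4·2 + 3)/6 = 12/6 = 2
te_D = (2 + 4·5 + 8)/6 = 30/6 = 5
te_E = (1 + 4·3 + 5)/6 = 18/6 = 3

Forward pass:
ES_A = 0; EF_A = 12
ES_B = 12; EF_B = 12+9 = 21
ES_C = 12; EF_C = 12+2 = 14
ES_D = 21; EF_D = 21+5 = 26
ES_E = max(EF_C=14, EF_D=26) = 26; EF_E = 26+3 = 29
Expected project duration μ = 29 weeks. Critical path: A → B → D → E.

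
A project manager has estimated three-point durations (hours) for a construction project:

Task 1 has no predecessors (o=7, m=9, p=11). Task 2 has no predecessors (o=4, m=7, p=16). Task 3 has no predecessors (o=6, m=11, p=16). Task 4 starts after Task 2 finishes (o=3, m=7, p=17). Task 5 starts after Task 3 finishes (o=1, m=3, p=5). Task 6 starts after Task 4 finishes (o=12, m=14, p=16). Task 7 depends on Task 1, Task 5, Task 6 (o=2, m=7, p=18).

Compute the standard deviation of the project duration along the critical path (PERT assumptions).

te_Task 1 = (7 + 4·9 + 11)/6 = 54/6 = 9; σ²_Task 1 = ((11−7)/6)² = 0.444
te_Task 2 = (4 + 4·7 + 16)/6 = 48/6 = 8; σ²_Task 2 = ((16−4)/6)² = 4.000
te_Task 3 = (6 + 4·11 + 16)/6 = 66/6 = 11; σ²_Task 3 = ((16−6)/6)² = 2.778
te_Task 4 = (3 + 4·7 + 17)/6 = 48/6 = 8; σ²_Task 4 = ((17−3)/6)² = 5.444
te_Task 5 = (1 + 4·3 + 5)/6 = 18/6 = 3; σ²_Task 5 = ((5−1)/6)² = 0.444
te_Task 6 = (12 + 4·14 + 16)/6 = 84/6 = 14; σ²_Task 6 = ((16−12)/6)² = 0.444
te_Task 7 = (2 + 4·7 + 18)/6 = 48/6 = 8; σ²_Task 7 = ((18−2)/6)² = 7.111

Forward pass:
ES_Task 1 = 0; EF_Task 1 = 9
ES_Task 2 = 0; EF_Task 2 = 8
ES_Task 3 = 0; EF_Task 3 = 11
ES_Task 4 = 8; EF_Task 4 = 8+8 = 16
ES_Task 5 = 11; EF_Task 5 = 11+3 = 14
ES_Task 6 = 16; EF_Task 6 = 16+14 = 30
ES_Task 7 = max(EF_Task 1=9, EF_Task 5=14, EF_Task 6=30) = 30; EF_Task 7 = 30+8 = 38
Expected project duration μ = 38 hours. Critical path: Task 2 → Task 4 → Task 6 → Task 7.

Variance along critical path = 4.000 + 5.444 + 0.444 + 7.111 = 17.000
σ = √17.000 = 4.123 hours

4.12 hours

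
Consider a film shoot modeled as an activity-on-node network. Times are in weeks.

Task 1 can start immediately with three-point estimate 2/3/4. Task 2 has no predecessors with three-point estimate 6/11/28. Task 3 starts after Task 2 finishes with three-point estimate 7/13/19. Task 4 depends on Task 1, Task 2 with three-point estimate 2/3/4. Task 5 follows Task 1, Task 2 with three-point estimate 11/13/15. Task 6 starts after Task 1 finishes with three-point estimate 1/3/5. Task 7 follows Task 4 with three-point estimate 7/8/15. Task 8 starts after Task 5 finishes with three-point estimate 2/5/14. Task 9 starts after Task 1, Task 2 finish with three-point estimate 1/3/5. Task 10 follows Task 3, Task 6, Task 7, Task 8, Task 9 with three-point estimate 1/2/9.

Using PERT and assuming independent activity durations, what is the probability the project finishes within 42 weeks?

te_Task 1 = (2 + 4·3 + 4)/6 = 18/6 = 3; σ²_Task 1 = ((4−2)/6)² = 0.111
te_Task 2 = (6 + 4·11 + 28)/6 = 78/6 = 13; σ²_Task 2 = ((28−6)/6)² = 13.444
te_Task 3 = (7 + 4·13 + 19)/6 = 78/6 = 13; σ²_Task 3 = ((19−7)/6)² = 4.000
te_Task 4 = (2 + 4·3 + 4)/6 = 18/6 = 3; σ²_Task 4 = ((4−2)/6)² = 0.111
te_Task 5 = (11 + 4·13 + 15)/6 = 78/6 = 13; σ²_Task 5 = ((15−11)/6)² = 0.444
te_Task 6 = (1 + 4·3 + 5)/6 = 18/6 = 3; σ²_Task 6 = ((5−1)/6)² = 0.444
te_Task 7 = (7 + 4·8 + 15)/6 = 54/6 = 9; σ²_Task 7 = ((15−7)/6)² = 1.778
te_Task 8 = (2 + 4·5 + 14)/6 = 36/6 = 6; σ²_Task 8 = ((14−2)/6)² = 4.000
te_Task 9 = (1 + 4·3 + 5)/6 = 18/6 = 3; σ²_Task 9 = ((5−1)/6)² = 0.444
te_Task 10 = (1 + 4·2 + 9)/6 = 18/6 = 3; σ²_Task 10 = ((9−1)/6)² = 1.778

Forward pass:
ES_Task 1 = 0; EF_Task 1 = 3
ES_Task 2 = 0; EF_Task 2 = 13
ES_Task 3 = 13; EF_Task 3 = 13+13 = 26
ES_Task 4 = max(EF_Task 1=3, EF_Task 2=13) = 13; EF_Task 4 = 13+3 = 16
ES_Task 5 = max(EF_Task 1=3, EF_Task 2=13) = 13; EF_Task 5 = 13+13 = 26
ES_Task 6 = 3; EF_Task 6 = 3+3 = 6
ES_Task 7 = 16; EF_Task 7 = 16+9 = 25
ES_Task 8 = 26; EF_Task 8 = 26+6 = 32
ES_Task 9 = max(EF_Task 1=3, EF_Task 2=13) = 13; EF_Task 9 = 13+3 = 16
ES_Task 10 = max(EF_Task 3=26, EF_Task 6=6, EF_Task 7=25, EF_Task 8=32, EF_Task 9=16) = 32; EF_Task 10 = 32+3 = 35
Expected project duration μ = 35 weeks. Critical path: Task 2 → Task 5 → Task 8 → Task 10.

Variance along critical path = 13.444 + 0.444 + 4.000 + 1.778 = 19.667; σ = √19.667 = 4.435 weeks.
Z = (42 − 35) / 4.435 = 1.578
P(T ≤ 42) = Φ(1.578) ≈ 0.943

0.943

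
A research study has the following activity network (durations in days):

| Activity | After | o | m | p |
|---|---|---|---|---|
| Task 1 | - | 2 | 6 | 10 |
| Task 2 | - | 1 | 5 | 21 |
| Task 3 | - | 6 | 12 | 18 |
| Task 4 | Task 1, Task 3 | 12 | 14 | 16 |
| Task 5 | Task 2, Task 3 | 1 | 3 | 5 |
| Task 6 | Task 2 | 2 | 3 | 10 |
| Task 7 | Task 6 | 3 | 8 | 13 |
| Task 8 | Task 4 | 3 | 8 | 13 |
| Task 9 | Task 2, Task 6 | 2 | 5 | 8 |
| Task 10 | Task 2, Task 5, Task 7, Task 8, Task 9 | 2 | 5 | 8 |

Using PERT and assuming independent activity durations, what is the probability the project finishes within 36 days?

te_Task 1 = (2 + 4·6 + 10)/6 = 36/6 = 6; σ²_Task 1 = ((10−2)/6)² = 1.778
te_Task 2 = (1 + 4·5 + 21)/6 = 42/6 = 7; σ²_Task 2 = ((21−1)/6)² = 11.111
te_Task 3 = (6 + 4·12 + 18)/6 = 72/6 = 12; σ²_Task 3 = ((18−6)/6)² = 4.000
te_Task 4 = (12 + 4·14 + 16)/6 = 84/6 = 14; σ²_Task 4 = ((16−12)/6)² = 0.444
te_Task 5 = (1 + 4·3 + 5)/6 = 18/6 = 3; σ²_Task 5 = ((5−1)/6)² = 0.444
te_Task 6 = (2 + 4·3 + 10)/6 = 24/6 = 4; σ²_Task 6 = ((10−2)/6)² = 1.778
te_Task 7 = (3 + 4·8 + 13)/6 = 48/6 = 8; σ²_Task 7 = ((13−3)/6)² = 2.778
te_Task 8 = (3 + 4·8 + 13)/6 = 48/6 = 8; σ²_Task 8 = ((13−3)/6)² = 2.778
te_Task 9 = (2 + 4·5 + 8)/6 = 30/6 = 5; σ²_Task 9 = ((8−2)/6)² = 1.000
te_Task 10 = (2 + 4·5 + 8)/6 = 30/6 = 5; σ²_Task 10 = ((8−2)/6)² = 1.000

Forward pass:
ES_Task 1 = 0; EF_Task 1 = 6
ES_Task 2 = 0; EF_Task 2 = 7
ES_Task 3 = 0; EF_Task 3 = 12
ES_Task 4 = max(EF_Task 1=6, EF_Task 3=12) = 12; EF_Task 4 = 12+14 = 26
ES_Task 5 = max(EF_Task 2=7, EF_Task 3=12) = 12; EF_Task 5 = 12+3 = 15
ES_Task 6 = 7; EF_Task 6 = 7+4 = 11
ES_Task 7 = 11; EF_Task 7 = 11+8 = 19
ES_Task 8 = 26; EF_Task 8 = 26+8 = 34
ES_Task 9 = max(EF_Task 2=7, EF_Task 6=11) = 11; EF_Task 9 = 11+5 = 16
ES_Task 10 = max(EF_Task 2=7, EF_Task 5=15, EF_Task 7=19, EF_Task 8=34, EF_Task 9=16) = 34; EF_Task 10 = 34+5 = 39
Expected project duration μ = 39 days. Critical path: Task 3 → Task 4 → Task 8 → Task 10.

Variance along critical path = 4.000 + 0.444 + 2.778 + 1.000 = 8.222; σ = √8.222 = 2.867 days.
Z = (36 − 39) / 2.867 = -1.046
P(T ≤ 36) = Φ(-1.046) ≈ 0.148

0.148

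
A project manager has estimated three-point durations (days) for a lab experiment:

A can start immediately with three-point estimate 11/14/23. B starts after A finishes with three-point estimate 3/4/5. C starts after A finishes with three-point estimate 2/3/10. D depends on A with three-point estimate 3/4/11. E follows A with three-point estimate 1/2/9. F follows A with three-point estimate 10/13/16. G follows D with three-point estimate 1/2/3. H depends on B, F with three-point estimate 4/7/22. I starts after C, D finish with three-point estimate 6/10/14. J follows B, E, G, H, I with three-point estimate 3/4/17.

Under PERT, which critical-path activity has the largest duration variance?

te_A = (11 + 4·14 + 23)/6 = 90/6 = 15; σ²_A = ((23−11)/6)² = 4.000
te_B = (3 + 4·4 + 5)/6 = 24/6 = 4; σ²_B = ((5−3)/6)² = 0.111
te_C = (2 + 4·3 + 10)/6 = 24/6 = 4; σ²_C = ((10−2)/6)² = 1.778
te_D = (3 + 4·4 + 11)/6 = 30/6 = 5; σ²_D = ((11−3)/6)² = 1.778
te_E = (1 + 4·2 + 9)/6 = 18/6 = 3; σ²_E = ((9−1)/6)² = 1.778
te_F = (10 + 4·13 + 16)/6 = 78/6 = 13; σ²_F = ((16−10)/6)² = 1.000
te_G = (1 + 4·2 + 3)/6 = 12/6 = 2; σ²_G = ((3−1)/6)² = 0.111
te_H = (4 + 4·7 + 22)/6 = 54/6 = 9; σ²_H = ((22−4)/6)² = 9.000
te_I = (6 + 4·10 + 14)/6 = 60/6 = 10; σ²_I = ((14−6)/6)² = 1.778
te_J = (3 + 4·4 + 17)/6 = 36/6 = 6; σ²_J = ((17−3)/6)² = 5.444

Forward pass:
ES_A = 0; EF_A = 15
ES_B = 15; EF_B = 15+4 = 19
ES_C = 15; EF_C = 15+4 = 19
ES_D = 15; EF_D = 15+5 = 20
ES_E = 15; EF_E = 15+3 = 18
ES_F = 15; EF_F = 15+13 = 28
ES_G = 20; EF_G = 20+2 = 22
ES_H = max(EF_B=19, EF_F=28) = 28; EF_H = 28+9 = 37
ES_I = max(EF_C=19, EF_D=20) = 20; EF_I = 20+10 = 30
ES_J = max(EF_B=19, EF_E=18, EF_G=22, EF_H=37, EF_I=30) = 37; EF_J = 37+6 = 43
Expected project duration μ = 43 days. Critical path: A → F → H → J.

Variances on critical path: σ²_A=4.000, σ²_F=1.000, σ²_H=9.000, σ²_J=5.444.
Largest is σ²_H = 9.000.

H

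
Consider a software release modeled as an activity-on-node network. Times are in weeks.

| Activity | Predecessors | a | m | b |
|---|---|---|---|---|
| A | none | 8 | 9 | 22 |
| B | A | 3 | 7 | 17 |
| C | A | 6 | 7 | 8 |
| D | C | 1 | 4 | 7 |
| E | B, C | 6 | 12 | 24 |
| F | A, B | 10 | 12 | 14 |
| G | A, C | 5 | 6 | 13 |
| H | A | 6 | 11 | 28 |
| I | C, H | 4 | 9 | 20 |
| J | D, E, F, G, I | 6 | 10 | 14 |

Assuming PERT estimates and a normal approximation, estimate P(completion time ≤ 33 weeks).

0.018

te_A = (8 + 4·9 + 22)/6 = 66/6 = 11; σ²_A = ((22−8)/6)² = 5.444
te_B = (3 + 4·7 + 17)/6 = 48/6 = 8; σ²_B = ((17−3)/6)² = 5.444
te_C = (6 + 4·7 + 8)/6 = 42/6 = 7; σ²_C = ((8−6)/6)² = 0.111
te_D = (1 + 4·4 + 7)/6 = 24/6 = 4; σ²_D = ((7−1)/6)² = 1.000
te_E = (6 + 4·12 + 24)/6 = 78/6 = 13; σ²_E = ((24−6)/6)² = 9.000
te_F = (10 + 4·12 + 14)/6 = 72/6 = 12; σ²_F = ((14−10)/6)² = 0.444
te_G = (5 + 4·6 + 13)/6 = 42/6 = 7; σ²_G = ((13−5)/6)² = 1.778
te_H = (6 + 4·11 + 28)/6 = 78/6 = 13; σ²_H = ((28−6)/6)² = 13.444
te_I = (4 + 4·9 + 20)/6 = 60/6 = 10; σ²_I = ((20−4)/6)² = 7.111
te_J = (6 + 4·10 + 14)/6 = 60/6 = 10; σ²_J = ((14−6)/6)² = 1.778

Forward pass:
ES_A = 0; EF_A = 11
ES_B = 11; EF_B = 11+8 = 19
ES_C = 11; EF_C = 11+7 = 18
ES_D = 18; EF_D = 18+4 = 22
ES_E = max(EF_B=19, EF_C=18) = 19; EF_E = 19+13 = 32
ES_F = max(EF_A=11, EF_B=19) = 19; EF_F = 19+12 = 31
ES_G = max(EF_A=11, EF_C=18) = 18; EF_G = 18+7 = 25
ES_H = 11; EF_H = 11+13 = 24
ES_I = max(EF_C=18, EF_H=24) = 24; EF_I = 24+10 = 34
ES_J = max(EF_D=22, EF_E=32, EF_F=31, EF_G=25, EF_I=34) = 34; EF_J = 34+10 = 44
Expected project duration μ = 44 weeks. Critical path: A → H → I → J.

Variance along critical path = 5.444 + 13.444 + 7.111 + 1.778 = 27.778; σ = √27.778 = 5.270 weeks.
Z = (33 − 44) / 5.270 = -2.087
P(T ≤ 33) = Φ(-2.087) ≈ 0.018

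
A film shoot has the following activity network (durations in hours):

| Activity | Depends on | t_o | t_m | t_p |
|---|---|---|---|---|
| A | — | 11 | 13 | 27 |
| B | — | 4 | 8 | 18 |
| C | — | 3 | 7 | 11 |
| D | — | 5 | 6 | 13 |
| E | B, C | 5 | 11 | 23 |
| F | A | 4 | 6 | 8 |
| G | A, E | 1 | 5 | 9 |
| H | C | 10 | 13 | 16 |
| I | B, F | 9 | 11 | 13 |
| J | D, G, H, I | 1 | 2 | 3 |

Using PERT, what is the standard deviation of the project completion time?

2.85 hours

te_A = (11 + 4·13 + 27)/6 = 90/6 = 15; σ²_A = ((27−11)/6)² = 7.111
te_B = (4 + 4·8 + 18)/6 = 54/6 = 9; σ²_B = ((18−4)/6)² = 5.444
te_C = (3 + 4·7 + 11)/6 = 42/6 = 7; σ²_C = ((11−3)/6)² = 1.778
te_D = (5 + 4·6 + 13)/6 = 42/6 = 7; σ²_D = ((13−5)/6)² = 1.778
te_E = (5 + 4·11 + 23)/6 = 72/6 = 12; σ²_E = ((23−5)/6)² = 9.000
te_F = (4 + 4·6 + 8)/6 = 36/6 = 6; σ²_F = ((8−4)/6)² = 0.444
te_G = (1 + 4·5 + 9)/6 = 30/6 = 5; σ²_G = ((9−1)/6)² = 1.778
te_H = (10 + 4·13 + 16)/6 = 78/6 = 13; σ²_H = ((16−10)/6)² = 1.000
te_I = (9 + 4·11 + 13)/6 = 66/6 = 11; σ²_I = ((13−9)/6)² = 0.444
te_J = (1 + 4·2 + 3)/6 = 12/6 = 2; σ²_J = ((3−1)/6)² = 0.111

Forward pass:
ES_A = 0; EF_A = 15
ES_B = 0; EF_B = 9
ES_C = 0; EF_C = 7
ES_D = 0; EF_D = 7
ES_E = max(EF_B=9, EF_C=7) = 9; EF_E = 9+12 = 21
ES_F = 15; EF_F = 15+6 = 21
ES_G = max(EF_A=15, EF_E=21) = 21; EF_G = 21+5 = 26
ES_H = 7; EF_H = 7+13 = 20
ES_I = max(EF_B=9, EF_F=21) = 21; EF_I = 21+11 = 32
ES_J = max(EF_D=7, EF_G=26, EF_H=20, EF_I=32) = 32; EF_J = 32+2 = 34
Expected project duration μ = 34 hours. Critical path: A → F → I → J.

Variance along critical path = 7.111 + 0.444 + 0.444 + 0.111 = 8.111
σ = √8.111 = 2.848 hours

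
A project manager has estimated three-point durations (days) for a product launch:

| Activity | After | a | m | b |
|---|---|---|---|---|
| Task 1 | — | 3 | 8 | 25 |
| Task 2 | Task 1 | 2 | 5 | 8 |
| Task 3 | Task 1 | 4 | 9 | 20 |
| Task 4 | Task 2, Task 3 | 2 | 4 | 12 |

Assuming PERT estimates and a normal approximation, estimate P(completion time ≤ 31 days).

0.893

te_Task 1 = (3 + 4·8 + 25)/6 = 60/6 = 10; σ²_Task 1 = ((25−3)/6)² = 13.444
te_Task 2 = (2 + 4·5 + 8)/6 = 30/6 = 5; σ²_Task 2 = ((8−2)/6)² = 1.000
te_Task 3 = (4 + 4·9 + 20)/6 = 60/6 = 10; σ²_Task 3 = ((20−4)/6)² = 7.111
te_Task 4 = (2 + 4·4 + 12)/6 = 30/6 = 5; σ²_Task 4 = ((12−2)/6)² = 2.778

Forward pass:
ES_Task 1 = 0; EF_Task 1 = 10
ES_Task 2 = 10; EF_Task 2 = 10+5 = 15
ES_Task 3 = 10; EF_Task 3 = 10+10 = 20
ES_Task 4 = max(EF_Task 2=15, EF_Task 3=20) = 20; EF_Task 4 = 20+5 = 25
Expected project duration μ = 25 days. Critical path: Task 1 → Task 3 → Task 4.

Variance along critical path = 13.444 + 7.111 + 2.778 = 23.333; σ = √23.333 = 4.830 days.
Z = (31 − 25) / 4.830 = 1.242
P(T ≤ 31) = Φ(1.242) ≈ 0.893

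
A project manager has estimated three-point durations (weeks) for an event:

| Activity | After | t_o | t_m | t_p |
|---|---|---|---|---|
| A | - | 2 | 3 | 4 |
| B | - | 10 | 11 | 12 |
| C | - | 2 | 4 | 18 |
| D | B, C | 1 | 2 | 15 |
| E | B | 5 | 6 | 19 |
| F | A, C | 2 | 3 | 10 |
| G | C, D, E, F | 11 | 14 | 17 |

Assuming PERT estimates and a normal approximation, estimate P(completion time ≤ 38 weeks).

0.975

te_A = (2 + 4·3 + 4)/6 = 18/6 = 3; σ²_A = ((4−2)/6)² = 0.111
te_B = (10 + 4·11 + 12)/6 = 66/6 = 11; σ²_B = ((12−10)/6)² = 0.111
te_C = (2 + 4·4 + 18)/6 = 36/6 = 6; σ²_C = ((18−2)/6)² = 7.111
te_D = (1 + 4·2 + 15)/6 = 24/6 = 4; σ²_D = ((15−1)/6)² = 5.444
te_E = (5 + 4·6 + 19)/6 = 48/6 = 8; σ²_E = ((19−5)/6)² = 5.444
te_F = (2 + 4·3 + 10)/6 = 24/6 = 4; σ²_F = ((10−2)/6)² = 1.778
te_G = (11 + 4·14 + 17)/6 = 84/6 = 14; σ²_G = ((17−11)/6)² = 1.000

Forward pass:
ES_A = 0; EF_A = 3
ES_B = 0; EF_B = 11
ES_C = 0; EF_C = 6
ES_D = max(EF_B=11, EF_C=6) = 11; EF_D = 11+4 = 15
ES_E = 11; EF_E = 11+8 = 19
ES_F = max(EF_A=3, EF_C=6) = 6; EF_F = 6+4 = 10
ES_G = max(EF_C=6, EF_D=15, EF_E=19, EF_F=10) = 19; EF_G = 19+14 = 33
Expected project duration μ = 33 weeks. Critical path: B → E → G.

Variance along critical path = 0.111 + 5.444 + 1.000 = 6.556; σ = √6.556 = 2.560 weeks.
Z = (38 − 33) / 2.560 = 1.953
P(T ≤ 38) = Φ(1.953) ≈ 0.975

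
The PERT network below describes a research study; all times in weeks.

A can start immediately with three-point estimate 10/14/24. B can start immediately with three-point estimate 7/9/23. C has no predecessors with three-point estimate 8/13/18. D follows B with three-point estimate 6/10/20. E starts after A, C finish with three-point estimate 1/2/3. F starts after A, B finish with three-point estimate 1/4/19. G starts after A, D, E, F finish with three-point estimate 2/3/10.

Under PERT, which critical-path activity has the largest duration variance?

te_A = (10 + 4·14 + 24)/6 = 90/6 = 15; σ²_A = ((24−10)/6)² = 5.444
te_B = (7 + 4·9 + 23)/6 = 66/6 = 11; σ²_B = ((23−7)/6)² = 7.111
te_C = (8 + 4·13 + 18)/6 = 78/6 = 13; σ²_C = ((18−8)/6)² = 2.778
te_D = (6 + 4·10 + 20)/6 = 66/6 = 11; σ²_D = ((20−6)/6)² = 5.444
te_E = (1 + 4·2 + 3)/6 = 12/6 = 2; σ²_E = ((3−1)/6)² = 0.111
te_F = (1 + 4·4 + 19)/6 = 36/6 = 6; σ²_F = ((19−1)/6)² = 9.000
te_G = (2 + 4·3 + 10)/6 = 24/6 = 4; σ²_G = ((10−2)/6)² = 1.778

Forward pass:
ES_A = 0; EF_A = 15
ES_B = 0; EF_B = 11
ES_C = 0; EF_C = 13
ES_D = 11; EF_D = 11+11 = 22
ES_E = max(EF_A=15, EF_C=13) = 15; EF_E = 15+2 = 17
ES_F = max(EF_A=15, EF_B=11) = 15; EF_F = 15+6 = 21
ES_G = max(EF_A=15, EF_D=22, EF_E=17, EF_F=21) = 22; EF_G = 22+4 = 26
Expected project duration μ = 26 weeks. Critical path: B → D → G.

Variances on critical path: σ²_B=7.111, σ²_D=5.444, σ²_G=1.778.
Largest is σ²_B = 7.111.

B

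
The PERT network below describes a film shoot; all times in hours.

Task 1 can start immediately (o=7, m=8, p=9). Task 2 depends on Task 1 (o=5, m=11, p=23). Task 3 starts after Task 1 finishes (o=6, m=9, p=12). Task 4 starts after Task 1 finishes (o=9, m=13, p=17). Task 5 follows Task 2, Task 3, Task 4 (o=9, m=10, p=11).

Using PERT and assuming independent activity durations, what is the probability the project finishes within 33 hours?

te_Task 1 = (7 + 4·8 + 9)/6 = 48/6 = 8; σ²_Task 1 = ((9−7)/6)² = 0.111
te_Task 2 = (5 + 4·11 + 23)/6 = 72/6 = 12; σ²_Task 2 = ((23−5)/6)² = 9.000
te_Task 3 = (6 + 4·9 + 12)/6 = 54/6 = 9; σ²_Task 3 = ((12−6)/6)² = 1.000
te_Task 4 = (9 + 4·13 + 17)/6 = 78/6 = 13; σ²_Task 4 = ((17−9)/6)² = 1.778
te_Task 5 = (9 + 4·10 + 11)/6 = 60/6 = 10; σ²_Task 5 = ((11−9)/6)² = 0.111

Forward pass:
ES_Task 1 = 0; EF_Task 1 = 8
ES_Task 2 = 8; EF_Task 2 = 8+12 = 20
ES_Task 3 = 8; EF_Task 3 = 8+9 = 17
ES_Task 4 = 8; EF_Task 4 = 8+13 = 21
ES_Task 5 = max(EF_Task 2=20, EF_Task 3=17, EF_Task 4=21) = 21; EF_Task 5 = 21+10 = 31
Expected project duration μ = 31 hours. Critical path: Task 1 → Task 4 → Task 5.

Variance along critical path = 0.111 + 1.778 + 0.111 = 2.000; σ = √2.000 = 1.414 hours.
Z = (33 − 31) / 1.414 = 1.414
P(T ≤ 33) = Φ(1.414) ≈ 0.921

0.921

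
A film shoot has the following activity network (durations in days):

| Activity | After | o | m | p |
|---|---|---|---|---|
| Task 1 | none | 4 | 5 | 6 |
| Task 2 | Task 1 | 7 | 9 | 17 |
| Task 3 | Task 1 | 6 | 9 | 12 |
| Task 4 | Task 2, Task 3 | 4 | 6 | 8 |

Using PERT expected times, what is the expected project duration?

21 days

te_Task 1 = (4 + 4·5 + 6)/6 = 30/6 = 5
te_Task 2 = (7 + 4·9 + 17)/6 = 60/6 = 10
te_Task 3 = (6 + 4·9 + 12)/6 = 54/6 = 9
te_Task 4 = (4 + 4·6 + 8)/6 = 36/6 = 6

Forward pass:
ES_Task 1 = 0; EF_Task 1 = 5
ES_Task 2 = 5; EF_Task 2 = 5+10 = 15
ES_Task 3 = 5; EF_Task 3 = 5+9 = 14
ES_Task 4 = max(EF_Task 2=15, EF_Task 3=14) = 15; EF_Task 4 = 15+6 = 21
Expected project duration μ = 21 days. Critical path: Task 1 → Task 2 → Task 4.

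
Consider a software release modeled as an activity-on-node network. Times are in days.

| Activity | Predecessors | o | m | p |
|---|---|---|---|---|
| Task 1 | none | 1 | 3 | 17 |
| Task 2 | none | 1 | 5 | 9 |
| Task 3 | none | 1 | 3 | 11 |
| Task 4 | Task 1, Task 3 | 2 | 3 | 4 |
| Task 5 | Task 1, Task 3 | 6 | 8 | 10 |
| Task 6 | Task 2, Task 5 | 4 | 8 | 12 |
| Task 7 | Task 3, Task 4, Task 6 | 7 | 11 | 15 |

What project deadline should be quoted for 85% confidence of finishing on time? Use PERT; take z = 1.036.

35.5 days

te_Task 1 = (1 + 4·3 + 17)/6 = 30/6 = 5; σ²_Task 1 = ((17−1)/6)² = 7.111
te_Task 2 = (1 + 4·5 + 9)/6 = 30/6 = 5; σ²_Task 2 = ((9−1)/6)² = 1.778
te_Task 3 = (1 + 4·3 + 11)/6 = 24/6 = 4; σ²_Task 3 = ((11−1)/6)² = 2.778
te_Task 4 = (2 + 4·3 + 4)/6 = 18/6 = 3; σ²_Task 4 = ((4−2)/6)² = 0.111
te_Task 5 = (6 + 4·8 + 10)/6 = 48/6 = 8; σ²_Task 5 = ((10−6)/6)² = 0.444
te_Task 6 = (4 + 4·8 + 12)/6 = 48/6 = 8; σ²_Task 6 = ((12−4)/6)² = 1.778
te_Task 7 = (7 + 4·11 + 15)/6 = 66/6 = 11; σ²_Task 7 = ((15−7)/6)² = 1.778

Forward pass:
ES_Task 1 = 0; EF_Task 1 = 5
ES_Task 2 = 0; EF_Task 2 = 5
ES_Task 3 = 0; EF_Task 3 = 4
ES_Task 4 = max(EF_Task 1=5, EF_Task 3=4) = 5; EF_Task 4 = 5+3 = 8
ES_Task 5 = max(EF_Task 1=5, EF_Task 3=4) = 5; EF_Task 5 = 5+8 = 13
ES_Task 6 = max(EF_Task 2=5, EF_Task 5=13) = 13; EF_Task 6 = 13+8 = 21
ES_Task 7 = max(EF_Task 3=4, EF_Task 4=8, EF_Task 6=21) = 21; EF_Task 7 = 21+11 = 32
Expected project duration μ = 32 days. Critical path: Task 1 → Task 5 → Task 6 → Task 7.

Variance along critical path = 7.111 + 0.444 + 1.778 + 1.778 = 11.111; σ = 3.333 days.
D = μ + z·σ = 32 + 1.036·3.333 = 35.5 days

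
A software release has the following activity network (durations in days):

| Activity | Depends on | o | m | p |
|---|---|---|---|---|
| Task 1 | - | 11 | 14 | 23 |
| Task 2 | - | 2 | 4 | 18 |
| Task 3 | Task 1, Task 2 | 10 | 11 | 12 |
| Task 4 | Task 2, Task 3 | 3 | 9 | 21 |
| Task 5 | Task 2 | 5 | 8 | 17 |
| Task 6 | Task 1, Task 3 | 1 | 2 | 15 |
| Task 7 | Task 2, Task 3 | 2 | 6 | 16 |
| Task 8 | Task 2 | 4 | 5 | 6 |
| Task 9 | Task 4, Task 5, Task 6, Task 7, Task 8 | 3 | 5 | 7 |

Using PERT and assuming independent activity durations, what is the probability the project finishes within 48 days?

0.971

te_Task 1 = (11 + 4·14 + 23)/6 = 90/6 = 15; σ²_Task 1 = ((23−11)/6)² = 4.000
te_Task 2 = (2 + 4·4 + 18)/6 = 36/6 = 6; σ²_Task 2 = ((18−2)/6)² = 7.111
te_Task 3 = (10 + 4·11 + 12)/6 = 66/6 = 11; σ²_Task 3 = ((12−10)/6)² = 0.111
te_Task 4 = (3 + 4·9 + 21)/6 = 60/6 = 10; σ²_Task 4 = ((21−3)/6)² = 9.000
te_Task 5 = (5 + 4·8 + 17)/6 = 54/6 = 9; σ²_Task 5 = ((17−5)/6)² = 4.000
te_Task 6 = (1 + 4·2 + 15)/6 = 24/6 = 4; σ²_Task 6 = ((15−1)/6)² = 5.444
te_Task 7 = (2 + 4·6 + 16)/6 = 42/6 = 7; σ²_Task 7 = ((16−2)/6)² = 5.444
te_Task 8 = (4 + 4·5 + 6)/6 = 30/6 = 5; σ²_Task 8 = ((6−4)/6)² = 0.111
te_Task 9 = (3 + 4·5 + 7)/6 = 30/6 = 5; σ²_Task 9 = ((7−3)/6)² = 0.444

Forward pass:
ES_Task 1 = 0; EF_Task 1 = 15
ES_Task 2 = 0; EF_Task 2 = 6
ES_Task 3 = max(EF_Task 1=15, EF_Task 2=6) = 15; EF_Task 3 = 15+11 = 26
ES_Task 4 = max(EF_Task 2=6, EF_Task 3=26) = 26; EF_Task 4 = 26+10 = 36
ES_Task 5 = 6; EF_Task 5 = 6+9 = 15
ES_Task 6 = max(EF_Task 1=15, EF_Task 3=26) = 26; EF_Task 6 = 26+4 = 30
ES_Task 7 = max(EF_Task 2=6, EF_Task 3=26) = 26; EF_Task 7 = 26+7 = 33
ES_Task 8 = 6; EF_Task 8 = 6+5 = 11
ES_Task 9 = max(EF_Task 4=36, EF_Task 5=15, EF_Task 6=30, EF_Task 7=33, EF_Task 8=11) = 36; EF_Task 9 = 36+5 = 41
Expected project duration μ = 41 days. Critical path: Task 1 → Task 3 → Task 4 → Task 9.

Variance along critical path = 4.000 + 0.111 + 9.000 + 0.444 = 13.556; σ = √13.556 = 3.682 days.
Z = (48 − 41) / 3.682 = 1.901
P(T ≤ 48) = Φ(1.901) ≈ 0.971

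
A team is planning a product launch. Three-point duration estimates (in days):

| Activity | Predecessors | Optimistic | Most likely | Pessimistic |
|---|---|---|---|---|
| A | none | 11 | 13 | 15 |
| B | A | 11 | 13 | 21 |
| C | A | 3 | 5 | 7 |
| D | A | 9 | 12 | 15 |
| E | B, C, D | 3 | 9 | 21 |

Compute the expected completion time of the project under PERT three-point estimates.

37 days

te_A = (11 + 4·13 + 15)/6 = 78/6 = 13
te_B = (11 + 4·13 + 21)/6 = 84/6 = 14
te_C = (3 + 4·5 + 7)/6 = 30/6 = 5
te_D = (9 + 4·12 + 15)/6 = 72/6 = 12
te_E = (3 + 4·9 + 21)/6 = 60/6 = 10

Forward pass:
ES_A = 0; EF_A = 13
ES_B = 13; EF_B = 13+14 = 27
ES_C = 13; EF_C = 13+5 = 18
ES_D = 13; EF_D = 13+12 = 25
ES_E = max(EF_B=27, EF_C=18, EF_D=25) = 27; EF_E = 27+10 = 37
Expected project duration μ = 37 days. Critical path: A → B → E.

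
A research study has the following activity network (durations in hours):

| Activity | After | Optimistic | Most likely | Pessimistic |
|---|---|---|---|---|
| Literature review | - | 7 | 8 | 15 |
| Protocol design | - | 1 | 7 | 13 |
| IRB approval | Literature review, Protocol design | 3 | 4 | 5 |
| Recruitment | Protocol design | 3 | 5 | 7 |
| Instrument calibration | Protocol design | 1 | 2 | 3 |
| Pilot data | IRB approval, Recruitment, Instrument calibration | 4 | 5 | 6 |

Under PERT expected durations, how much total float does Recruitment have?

1 hours

te_Literature review = (7 + 4·8 + 15)/6 = 54/6 = 9
te_Protocol design = (1 + 4·7 + 13)/6 = 42/6 = 7
te_IRB approval = (3 + 4·4 + 5)/6 = 24/6 = 4
te_Recruitment = (3 + 4·5 + 7)/6 = 30/6 = 5
te_Instrument calibration = (1 + 4·2 + 3)/6 = 12/6 = 2
te_Pilot data = (4 + 4·5 + 6)/6 = 30/6 = 5

Forward pass:
ES_Literature review = 0; EF_Literature review = 9
ES_Protocol design = 0; EF_Protocol design = 7
ES_IRB approval = max(EF_Literature review=9, EF_Protocol design=7) = 9; EF_IRB approval = 9+4 = 13
ES_Recruitment = 7; EF_Recruitment = 7+5 = 12
ES_Instrument calibration = 7; EF_Instrument calibration = 7+2 = 9
ES_Pilot data = max(EF_IRB approval=13, EF_Recruitment=12, EF_Instrument calibration=9) = 13; EF_Pilot data = 13+5 = 18
Expected project duration μ = 18 hours. Critical path: Literature review → IRB approval → Pilot data.

Backward pass:
LF_Pilot data = 18; LS_Pilot data = 18−5 = 13
LF_Instrument calibration = LS_Pilot data = 13; LS_Instrument calibration = 13−2 = 11
LF_Recruitment = LS_Pilot data = 13; LS_Recruitment = 13−5 = 8
LF_IRB approval = LS_Pilot data = 13; LS_IRB approval = 13−4 = 9
LF_Protocol design = min(LS_IRB approval=9, LS_Recruitment=8, LS_Instrument calibration=11) = 8; LS_Protocol design = 8−7 = 1
LF_Literature review = LS_IRB approval = 9; LS_Literature review = 9−9 = 0
Slack_Recruitment = LS_Recruitment − ES_Recruitment = 8 − 7 = 1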